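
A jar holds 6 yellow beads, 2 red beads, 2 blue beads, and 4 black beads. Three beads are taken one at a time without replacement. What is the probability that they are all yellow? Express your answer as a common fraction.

5/91

P = 6/14 × 5/13 × 4/12 = 120/2184 = 5/91.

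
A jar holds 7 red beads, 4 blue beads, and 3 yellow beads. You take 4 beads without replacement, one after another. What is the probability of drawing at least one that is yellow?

61/91

P(no yellow) = 11/14 × 10/13 × 9/12 × 8/11 = 7920/24024 = 30/91.
P(at least one) = 1 − 30/91 = 61/91.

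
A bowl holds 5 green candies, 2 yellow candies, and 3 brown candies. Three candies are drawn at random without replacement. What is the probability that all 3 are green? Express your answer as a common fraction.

P = 5/10 × 4/9 × 3/8 = 60/720 = 1/12.

1/12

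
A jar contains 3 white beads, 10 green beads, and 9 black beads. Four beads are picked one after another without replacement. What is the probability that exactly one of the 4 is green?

One ordering (green drawn first) has probability 10/22 × 12/21 × 11/20 × 10/19 = 13200/175560 = 10/133.
There are C(4,1) = 4 such orderings, each equally likely, so P = 4 × 10/133 = 40/133.

40/133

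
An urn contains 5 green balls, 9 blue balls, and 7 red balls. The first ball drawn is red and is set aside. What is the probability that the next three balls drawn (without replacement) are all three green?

1/114

After the first draw, 5 of the remaining 20 balls are green.
P = 5/20 × 4/19 × 3/18 = 60/6840 = 1/114.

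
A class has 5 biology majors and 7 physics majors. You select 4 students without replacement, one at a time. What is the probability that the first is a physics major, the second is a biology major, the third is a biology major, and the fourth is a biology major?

7/198

Each draw changes the counts, so multiply the conditional probabilities along the sequence:
P = 7/12 × 5/11 × 4/10 × 3/9 = 420/11880 = 7/198.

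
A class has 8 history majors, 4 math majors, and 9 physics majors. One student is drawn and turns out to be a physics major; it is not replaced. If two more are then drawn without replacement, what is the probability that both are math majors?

With the first student removed, 4 math majors remain out of 20.
P = 4/20 × 3/19 = 12/380 = 3/95.

3/95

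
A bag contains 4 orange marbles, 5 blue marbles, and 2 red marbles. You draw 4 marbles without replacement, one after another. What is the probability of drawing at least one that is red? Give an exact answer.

P(no red) = 9/11 × 8/10 × 7/9 × 6/8 = 3024/7920 = 21/55.
P(at least one) = 1 − 21/55 = 34/55.

34/55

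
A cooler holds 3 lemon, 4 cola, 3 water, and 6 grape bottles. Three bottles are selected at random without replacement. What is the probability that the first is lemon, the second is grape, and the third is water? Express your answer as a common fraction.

9/560

Multiply the probability of each draw given the previous ones:
P = 3/16 × 6/15 × 3/14 = 54/3360 = 9/560.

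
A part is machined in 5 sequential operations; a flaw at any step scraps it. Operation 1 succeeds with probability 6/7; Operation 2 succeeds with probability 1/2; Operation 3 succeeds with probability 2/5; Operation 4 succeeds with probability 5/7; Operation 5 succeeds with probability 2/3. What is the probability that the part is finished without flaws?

Multiplying along the chain,
P = 6/7 × 1/2 × 2/5 × 5/7 × 2/3 = 120/1470 = 4/49.

4/49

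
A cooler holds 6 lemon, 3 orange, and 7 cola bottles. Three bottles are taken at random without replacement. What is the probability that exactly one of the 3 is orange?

117/280

One ordering (orange drawn first) has probability 3/16 × 13/15 × 12/14 = 468/3360 = 39/280.
There are C(3,1) = 3 such orderings, each equally likely, so P = 3 × 39/280 = 117/280.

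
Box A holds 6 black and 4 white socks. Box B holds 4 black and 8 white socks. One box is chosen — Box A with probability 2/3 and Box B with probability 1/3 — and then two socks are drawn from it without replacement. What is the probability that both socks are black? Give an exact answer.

25/99

From Box A: P(both black) = (6/10)(5/9) = 1/3.
From Box B: P(both black) = (4/12)(3/11) = 1/11.
Total probability = (2/3)(1/3) + (1/3)(1/11) = 25/99.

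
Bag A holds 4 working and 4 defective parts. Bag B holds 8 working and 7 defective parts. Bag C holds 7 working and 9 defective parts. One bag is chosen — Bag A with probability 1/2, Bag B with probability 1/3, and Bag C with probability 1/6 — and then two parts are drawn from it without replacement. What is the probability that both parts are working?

From Bag A: P(both working) = (4/8)(3/7) = 3/14.
From Bag B: P(both working) = (8/15)(7/14) = 4/15.
From Bag C: P(both working) = (7/16)(6/15) = 7/40.
Total probability = (1/2)(3/14) + (1/3)(4/15) + (1/6)(7/40) = 227/1008.

227/1008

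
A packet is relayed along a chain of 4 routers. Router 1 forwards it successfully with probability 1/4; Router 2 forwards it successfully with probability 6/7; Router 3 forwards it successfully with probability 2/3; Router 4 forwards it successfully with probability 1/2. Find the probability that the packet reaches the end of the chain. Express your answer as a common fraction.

1/14

The events are sequential, so multiply the conditional probabilities:
P = 1/4 × 6/7 × 2/3 × 1/2 = 12/168 = 1/14.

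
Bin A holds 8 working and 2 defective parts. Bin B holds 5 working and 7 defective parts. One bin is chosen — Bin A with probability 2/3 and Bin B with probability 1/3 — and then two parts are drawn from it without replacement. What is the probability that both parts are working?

691/1485

From Bin A: P(both working) = (8/10)(7/9) = 28/45.
From Bin B: P(both working) = (5/12)(4/11) = 5/33.
Total probability = (2/3)(28/45) + (1/3)(5/33) = 691/1485.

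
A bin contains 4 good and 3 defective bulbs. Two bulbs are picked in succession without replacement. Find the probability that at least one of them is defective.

P(no defective) = 4/7 × 3/6 = 12/42 = 2/7.
P(at least one) = 1 − 2/7 = 5/7.

5/7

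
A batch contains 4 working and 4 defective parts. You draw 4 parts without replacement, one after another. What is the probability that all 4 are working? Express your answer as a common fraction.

1/70

P(all working) = 4/8 × 3/7 × 2/6 × 1/5 = 24/1680 = 1/70.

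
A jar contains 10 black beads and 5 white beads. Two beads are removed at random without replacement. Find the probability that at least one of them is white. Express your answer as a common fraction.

4/7

P(no white) = 10/15 × 9/14 = 90/210 = 3/7.
P(at least one) = 1 − 3/7 = 4/7.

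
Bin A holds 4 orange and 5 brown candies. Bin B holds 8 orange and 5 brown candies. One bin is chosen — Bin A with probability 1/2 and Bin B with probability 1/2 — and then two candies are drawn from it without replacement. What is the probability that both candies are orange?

From Bin A: P(both orange) = (4/9)(3/8) = 1/6.
From Bin B: P(both orange) = (8/13)(7/12) = 14/39.
Total probability = (1/2)(1/6) + (1/2)(14/39) = 41/156.

41/156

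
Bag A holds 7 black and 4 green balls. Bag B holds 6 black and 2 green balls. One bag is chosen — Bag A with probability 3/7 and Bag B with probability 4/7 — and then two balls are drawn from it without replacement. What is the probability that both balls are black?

1266/2695

From Bag A: P(both black) = (7/11)(6/10) = 21/55.
From Bag B: P(both black) = (6/8)(5/7) = 15/28.
Total probability = (3/7)(21/55) + (4/7)(15/28) = 1266/2695.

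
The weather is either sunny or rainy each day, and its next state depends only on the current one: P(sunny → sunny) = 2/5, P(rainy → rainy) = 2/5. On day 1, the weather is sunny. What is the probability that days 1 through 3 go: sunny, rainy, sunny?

Day 1 is given. For each transition, use the conditional probability from the current state:
P(rainy | sunny) = 3/5; P(sunny | rainy) = 3/5.
P = 3/5 × 3/5 = 9/25.

9/25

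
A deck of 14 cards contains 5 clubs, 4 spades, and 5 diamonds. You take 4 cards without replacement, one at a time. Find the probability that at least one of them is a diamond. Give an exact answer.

125/143

P(no diamonds) = 9/14 × 8/13 × 7/12 × 6/11 = 3024/24024 = 18/143.
P(at least one) = 1 − 18/143 = 125/143.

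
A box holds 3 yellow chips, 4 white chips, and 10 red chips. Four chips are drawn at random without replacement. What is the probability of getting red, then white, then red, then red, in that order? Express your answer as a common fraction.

6/119

Chain rule:
P = 10/17 × 4/16 × 9/15 × 8/14 = 2880/57120 = 6/119.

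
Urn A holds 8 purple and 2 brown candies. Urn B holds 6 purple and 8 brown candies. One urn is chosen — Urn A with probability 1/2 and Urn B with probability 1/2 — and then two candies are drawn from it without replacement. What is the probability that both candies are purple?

3223/8190

From Urn A: P(both purple) = (8/10)(7/9) = 28/45.
From Urn B: P(both purple) = (6/14)(5/13) = 15/91.
Total probability = (1/2)(28/45) + (1/2)(15/91) = 3223/8190.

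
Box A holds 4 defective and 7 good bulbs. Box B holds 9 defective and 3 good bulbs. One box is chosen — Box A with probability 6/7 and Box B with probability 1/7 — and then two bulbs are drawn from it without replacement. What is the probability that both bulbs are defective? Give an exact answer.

6/35

From Box A: P(both defective) = (4/11)(3/10) = 6/55.
From Box B: P(both defective) = (9/12)(8/11) = 6/11.
Total probability = (6/7)(6/55) + (1/7)(6/11) = 6/35.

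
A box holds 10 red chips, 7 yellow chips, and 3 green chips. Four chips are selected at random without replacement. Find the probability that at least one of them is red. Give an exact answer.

P(no red) = 10/20 × 9/19 × 8/18 × 7/17 = 5040/116280 = 14/323.
P(at least one) = 1 − 14/323 = 309/323.

309/323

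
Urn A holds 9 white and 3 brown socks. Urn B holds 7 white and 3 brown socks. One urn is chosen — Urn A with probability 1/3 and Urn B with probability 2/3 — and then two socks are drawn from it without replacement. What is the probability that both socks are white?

244/495

From Urn A: P(both white) = (9/12)(8/11) = 6/11.
From Urn B: P(both white) = (7/10)(6/9) = 7/15.
Total probability = (1/3)(6/11) + (2/3)(7/15) = 244/495.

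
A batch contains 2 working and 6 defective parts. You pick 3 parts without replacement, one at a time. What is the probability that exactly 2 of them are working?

3/28

One ordering (working drawn first) has probability 2/8 × 1/7 × 6/6 = 12/336 = 1/28.
There are C(3,2) = 3 such orderings, each equally likely, so P = 3 × 1/28 = 3/28.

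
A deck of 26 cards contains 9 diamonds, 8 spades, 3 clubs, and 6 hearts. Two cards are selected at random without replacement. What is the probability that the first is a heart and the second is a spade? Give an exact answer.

Multiply the probability of each draw given the previous ones:
P = 6/26 × 8/25 = 48/650 = 24/325.

24/325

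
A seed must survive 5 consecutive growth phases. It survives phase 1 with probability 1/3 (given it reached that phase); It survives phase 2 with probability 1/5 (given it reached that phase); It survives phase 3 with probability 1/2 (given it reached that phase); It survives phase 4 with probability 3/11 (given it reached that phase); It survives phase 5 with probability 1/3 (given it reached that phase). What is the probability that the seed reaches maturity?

1/330

Each stage is reached only if all earlier stages succeed, so
P = 1/3 × 1/5 × 1/2 × 3/11 × 1/3 = 3/990 = 1/330.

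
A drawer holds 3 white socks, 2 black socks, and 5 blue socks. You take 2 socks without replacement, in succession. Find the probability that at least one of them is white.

8/15

P(no white) = 7/10 × 6/9 = 42/90 = 7/15.
P(at least one) = 1 − 7/15 = 8/15.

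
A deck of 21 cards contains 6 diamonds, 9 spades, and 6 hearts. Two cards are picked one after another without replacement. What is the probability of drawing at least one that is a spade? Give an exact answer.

24/35

P(no spades) = 12/21 × 11/20 = 132/420 = 11/35.
P(at least one) = 1 − 11/35 = 24/35.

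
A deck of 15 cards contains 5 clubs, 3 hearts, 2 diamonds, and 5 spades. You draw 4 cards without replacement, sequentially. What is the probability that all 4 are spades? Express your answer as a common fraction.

P = 5/15 × 4/14 × 3/13 × 2/12 = 120/32760 = 1/273.

1/273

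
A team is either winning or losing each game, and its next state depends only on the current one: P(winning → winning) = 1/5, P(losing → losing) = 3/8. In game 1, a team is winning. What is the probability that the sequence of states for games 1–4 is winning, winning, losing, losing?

3/50

Game 1 is given. For each transition, use the conditional probability from the current state:
P(winning | winning) = 1/5; P(losing | winning) = 4/5; P(losing | losing) = 3/8.
P = 1/5 × 4/5 × 3/8 = 12/200 = 3/50.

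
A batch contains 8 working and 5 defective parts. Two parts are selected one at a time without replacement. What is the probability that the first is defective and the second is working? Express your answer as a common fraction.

Each draw changes the counts, so multiply the conditional probabilities along the sequence:
P = 5/13 × 8/12 = 40/156 = 10/39.

10/39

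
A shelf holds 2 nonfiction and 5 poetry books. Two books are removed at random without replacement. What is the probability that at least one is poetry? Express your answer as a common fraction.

P(no poetry) = 2/7 × 1/6 = 2/42 = 1/21.
P(at least one) = 1 − 1/21 = 20/21.

20/21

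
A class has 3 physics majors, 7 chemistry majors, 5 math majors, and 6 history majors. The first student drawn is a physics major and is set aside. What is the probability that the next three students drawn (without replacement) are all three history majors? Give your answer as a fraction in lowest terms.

1/57

With the first student removed, 6 history majors remain out of 20.
P = 6/20 × 5/19 × 4/18 = 120/6840 = 1/57.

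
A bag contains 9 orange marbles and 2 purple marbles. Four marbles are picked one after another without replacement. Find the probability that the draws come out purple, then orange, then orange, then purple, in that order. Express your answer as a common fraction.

1/55

Each draw changes the counts, so multiply the conditional probabilities along the sequence:
P = 2/11 × 9/10 × 8/9 × 1/8 = 144/7920 = 1/55.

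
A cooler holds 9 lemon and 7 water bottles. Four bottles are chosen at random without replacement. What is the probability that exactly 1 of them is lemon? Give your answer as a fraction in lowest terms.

9/52

One ordering (lemon drawn first) has probability 9/16 × 7/15 × 6/14 × 5/13 = 1890/43680 = 9/208.
There are C(4,1) = 4 such orderings, each equally likely, so P = 4 × 9/208 = 9/52.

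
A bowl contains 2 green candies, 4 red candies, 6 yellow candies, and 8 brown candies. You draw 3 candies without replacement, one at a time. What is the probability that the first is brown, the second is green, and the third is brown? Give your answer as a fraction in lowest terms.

Each draw changes the counts, so multiply the conditional probabilities along the sequence:
P = 8/20 × 2/19 × 7/18 = 112/6840 = 14/855.

14/855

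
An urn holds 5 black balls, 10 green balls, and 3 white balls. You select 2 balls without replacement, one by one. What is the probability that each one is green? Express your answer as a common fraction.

5/17

P(every draw is green) = 10/18 × 9/17 = 90/306 = 5/17.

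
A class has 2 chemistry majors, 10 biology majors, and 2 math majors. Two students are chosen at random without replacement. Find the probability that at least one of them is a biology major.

P(no biology majors) = 4/14 × 3/13 = 12/182 = 6/91.
P(at least one) = 1 − 6/91 = 85/91.

85/91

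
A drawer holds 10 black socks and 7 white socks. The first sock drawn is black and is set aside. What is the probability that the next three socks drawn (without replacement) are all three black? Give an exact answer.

After the first draw, 9 of the remaining 16 socks are black.
P = 9/16 × 8/15 × 7/14 = 504/3360 = 3/20.

3/20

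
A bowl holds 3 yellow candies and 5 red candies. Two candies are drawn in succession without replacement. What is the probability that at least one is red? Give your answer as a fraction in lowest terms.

25/28

P(no red) = 3/8 × 2/7 = 6/56 = 3/28.
P(at least one) = 1 − 3/28 = 25/28.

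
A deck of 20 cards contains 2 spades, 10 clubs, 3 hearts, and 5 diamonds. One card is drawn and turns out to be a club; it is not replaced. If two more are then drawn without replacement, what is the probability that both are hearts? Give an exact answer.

1/57

After the first draw, 3 of the remaining 19 cards are hearts.
P = 3/19 × 2/18 = 6/342 = 1/57.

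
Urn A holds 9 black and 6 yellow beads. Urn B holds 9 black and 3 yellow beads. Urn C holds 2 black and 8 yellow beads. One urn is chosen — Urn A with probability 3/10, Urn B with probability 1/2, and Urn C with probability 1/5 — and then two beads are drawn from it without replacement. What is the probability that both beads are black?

From Urn A: P(both black) = (9/15)(8/14) = 12/35.
From Urn B: P(both black) = (9/12)(8/11) = 6/11.
From Urn C: P(both black) = (2/10)(1/9) = 1/45.
Total probability = (3/10)(12/35) + (1/2)(6/11) + (1/5)(1/45) = 6584/17325.

6584/17325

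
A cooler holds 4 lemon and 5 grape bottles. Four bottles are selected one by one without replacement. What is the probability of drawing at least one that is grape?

P(no grape) = 4/9 × 3/8 × 2/7 × 1/6 = 24/3024 = 1/126.
P(at least one) = 1 − 1/126 = 125/126.

125/126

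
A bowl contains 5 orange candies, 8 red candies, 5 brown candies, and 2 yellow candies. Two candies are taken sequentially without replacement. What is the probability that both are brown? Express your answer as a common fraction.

P(all brown) = 5/20 × 4/19 = 20/380 = 1/19.

1/19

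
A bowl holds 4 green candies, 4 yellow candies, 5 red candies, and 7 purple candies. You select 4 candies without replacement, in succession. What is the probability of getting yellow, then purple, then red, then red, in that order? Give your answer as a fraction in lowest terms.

Each draw changes the counts, so multiply the conditional probabilities along the sequence:
P = 4/20 × 7/19 × 5/18 × 4/17 = 560/116280 = 14/2907.

14/2907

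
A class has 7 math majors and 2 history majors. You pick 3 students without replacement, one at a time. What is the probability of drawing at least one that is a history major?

7/12

P(no history majors) = 7/9 × 6/8 × 5/7 = 210/504 = 5/12.
P(at least one) = 1 − 5/12 = 7/12.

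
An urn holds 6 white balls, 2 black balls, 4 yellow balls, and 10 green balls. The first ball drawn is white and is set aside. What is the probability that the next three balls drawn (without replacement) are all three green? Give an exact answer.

With the first ball removed, 10 green remain out of 21.
P = 10/21 × 9/20 × 8/19 = 720/7980 = 12/133.

12/133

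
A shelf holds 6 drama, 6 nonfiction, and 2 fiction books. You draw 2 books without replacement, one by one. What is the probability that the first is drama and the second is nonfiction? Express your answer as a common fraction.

Chain rule:
P = 6/14 × 6/13 = 36/182 = 18/91.

18/91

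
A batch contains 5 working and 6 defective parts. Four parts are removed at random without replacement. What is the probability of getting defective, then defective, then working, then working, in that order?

5/66

Each draw changes the counts, so multiply the conditional probabilities along the sequence:
P = 6/11 × 5/10 × 5/9 × 4/8 = 600/7920 = 5/66.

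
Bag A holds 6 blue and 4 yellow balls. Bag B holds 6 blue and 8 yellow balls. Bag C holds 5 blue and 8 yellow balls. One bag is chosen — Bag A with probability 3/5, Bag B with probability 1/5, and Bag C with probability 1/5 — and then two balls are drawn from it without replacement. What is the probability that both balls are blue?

353/1365

From Bag A: P(both blue) = (6/10)(5/9) = 1/3.
From Bag B: P(both blue) = (6/14)(5/13) = 15/91.
From Bag C: P(both blue) = (5/13)(4/12) = 5/39.
Total probability = (3/5)(1/3) + (1/5)(15/91) + (1/5)(5/39) = 353/1365.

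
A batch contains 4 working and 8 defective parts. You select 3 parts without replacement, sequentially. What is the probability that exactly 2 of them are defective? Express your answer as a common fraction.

One ordering (defective drawn first) has probability 8/12 × 7/11 × 4/10 = 224/1320 = 28/165.
There are C(3,2) = 3 such orderings, each equally likely, so P = 3 × 28/165 = 28/55.

28/55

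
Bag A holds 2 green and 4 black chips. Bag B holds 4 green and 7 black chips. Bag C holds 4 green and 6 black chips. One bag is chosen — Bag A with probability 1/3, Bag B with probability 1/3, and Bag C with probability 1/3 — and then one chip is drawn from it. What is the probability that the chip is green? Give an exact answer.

From Bag A: P(green) = 2/6.
From Bag B: P(green) = 4/11.
From Bag C: P(green) = 4/10.
Total probability = (1/3)(2/6) + (1/3)(4/11) + (1/3)(4/10) = 181/495.

181/495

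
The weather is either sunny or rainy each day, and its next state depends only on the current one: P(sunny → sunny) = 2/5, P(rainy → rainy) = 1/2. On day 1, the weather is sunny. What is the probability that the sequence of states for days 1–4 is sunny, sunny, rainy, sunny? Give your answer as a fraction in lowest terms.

3/25

Day 1 is given. For each transition, use the conditional probability from the current state:
P(sunny | sunny) = 2/5; P(rainy | sunny) = 3/5; P(sunny | rainy) = 1/2.
P = 2/5 × 3/5 × 1/2 = 6/50 = 3/25.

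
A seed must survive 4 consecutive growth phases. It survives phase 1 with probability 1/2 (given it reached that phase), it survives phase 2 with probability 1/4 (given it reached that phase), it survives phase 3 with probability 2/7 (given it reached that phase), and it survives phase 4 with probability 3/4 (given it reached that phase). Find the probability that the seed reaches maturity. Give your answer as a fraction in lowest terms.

3/112

The events are sequential, so multiply the conditional probabilities:
P = 1/2 × 1/4 × 2/7 × 3/4 = 6/224 = 3/112.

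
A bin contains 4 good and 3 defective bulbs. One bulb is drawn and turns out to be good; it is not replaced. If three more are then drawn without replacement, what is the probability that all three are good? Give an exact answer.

After the first draw, 3 of the remaining 6 bulbs are good.
P = 3/6 × 2/5 × 1/4 = 6/120 = 1/20.

1/20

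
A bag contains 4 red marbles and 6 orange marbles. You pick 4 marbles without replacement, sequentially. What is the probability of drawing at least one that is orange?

209/210

P(no orange) = 4/10 × 3/9 × 2/8 × 1/7 = 24/5040 = 1/210.
P(at least one) = 1 − 1/210 = 209/210.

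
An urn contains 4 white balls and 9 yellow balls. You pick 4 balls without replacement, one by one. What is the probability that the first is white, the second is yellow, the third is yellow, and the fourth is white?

36/715

Chain rule:
P = 4/13 × 9/12 × 8/11 × 3/10 = 864/17160 = 36/715.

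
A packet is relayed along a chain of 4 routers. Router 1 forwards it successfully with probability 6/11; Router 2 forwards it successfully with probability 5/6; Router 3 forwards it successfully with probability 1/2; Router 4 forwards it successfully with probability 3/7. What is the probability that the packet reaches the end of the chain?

15/154

The events are sequential, so multiply the conditional probabilities:
P = 6/11 × 5/6 × 1/2 × 3/7 = 90/924 = 15/154.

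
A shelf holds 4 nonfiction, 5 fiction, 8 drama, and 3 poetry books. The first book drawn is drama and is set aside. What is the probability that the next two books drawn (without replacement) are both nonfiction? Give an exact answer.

2/57

With the first book removed, 4 nonfiction remain out of 19.
P = 4/19 × 3/18 = 12/342 = 2/57.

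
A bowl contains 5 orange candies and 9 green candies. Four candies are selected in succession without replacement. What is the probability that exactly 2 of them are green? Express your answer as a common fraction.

360/1001

One ordering (green drawn first) has probability 9/14 × 8/13 × 5/12 × 4/11 = 1440/24024 = 60/1001.
There are C(4,2) = 6 such orderings, each equally likely, so P = 6 × 60/1001 = 360/1001.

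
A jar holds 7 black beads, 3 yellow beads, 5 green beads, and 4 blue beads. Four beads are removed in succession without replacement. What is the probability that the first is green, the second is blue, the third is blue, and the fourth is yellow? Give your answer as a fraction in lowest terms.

5/2584

Multiply the probability of each draw given the previous ones:
P = 5/19 × 4/18 × 3/17 × 3/16 = 180/93024 = 5/2584.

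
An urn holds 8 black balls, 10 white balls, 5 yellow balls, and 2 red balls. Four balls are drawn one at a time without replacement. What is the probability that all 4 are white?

21/1265

P(all white) = 10/25 × 9/24 × 8/23 × 7/22 = 5040/303600 = 21/1265.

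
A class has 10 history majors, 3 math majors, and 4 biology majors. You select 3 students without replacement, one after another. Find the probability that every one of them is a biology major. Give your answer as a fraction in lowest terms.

P(every draw is a biology major) = 4/17 × 3/16 × 2/15 = 24/4080 = 1/170.

1/170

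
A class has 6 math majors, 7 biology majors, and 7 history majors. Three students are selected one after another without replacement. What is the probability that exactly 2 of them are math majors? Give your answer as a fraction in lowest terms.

7/38

One ordering (math majors drawn first) has probability 6/20 × 5/19 × 14/18 = 420/6840 = 7/114.
There are C(3,2) = 3 such orderings, each equally likely, so P = 3 × 7/114 = 7/38.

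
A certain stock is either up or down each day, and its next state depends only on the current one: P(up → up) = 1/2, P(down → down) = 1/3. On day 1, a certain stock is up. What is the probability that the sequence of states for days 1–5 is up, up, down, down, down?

1/36

Day 1 is given. For each transition, use the conditional probability from the current state:
P(up | up) = 1/2; P(down | up) = 1/2; P(down | down) = 1/3; P(down | down) = 1/3.
P = 1/2 × 1/2 × 1/3 × 1/3 = 1/36.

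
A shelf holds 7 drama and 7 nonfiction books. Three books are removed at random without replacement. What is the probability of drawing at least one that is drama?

47/52

P(no drama) = 7/14 × 6/13 × 5/12 = 210/2184 = 5/52.
P(at least one) = 1 − 5/52 = 47/52.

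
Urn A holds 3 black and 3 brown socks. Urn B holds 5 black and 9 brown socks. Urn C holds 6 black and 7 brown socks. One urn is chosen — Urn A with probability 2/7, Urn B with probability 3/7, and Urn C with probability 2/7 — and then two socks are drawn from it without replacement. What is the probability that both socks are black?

From Urn A: P(both black) = (3/6)(2/5) = 1/5.
From Urn B: P(both black) = (5/14)(4/13) = 10/91.
From Urn C: P(both black) = (6/13)(5/12) = 5/26.
Total probability = (2/7)(1/5) + (3/7)(10/91) + (2/7)(5/26) = 39/245.

39/245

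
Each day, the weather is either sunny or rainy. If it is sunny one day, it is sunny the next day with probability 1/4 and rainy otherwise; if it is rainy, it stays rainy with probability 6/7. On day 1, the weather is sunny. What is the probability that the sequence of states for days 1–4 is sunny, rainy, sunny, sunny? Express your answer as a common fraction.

3/112

Day 1 is given. For each transition, use the conditional probability from the current state:
P(rainy | sunny) = 3/4; P(sunny | rainy) = 1/7; P(sunny | sunny) = 1/4.
P = 3/4 × 1/7 × 1/4 = 3/112.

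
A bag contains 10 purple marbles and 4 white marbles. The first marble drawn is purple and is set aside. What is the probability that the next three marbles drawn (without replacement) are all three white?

2/143

With the first marble removed, 4 white remain out of 13.
P = 4/13 × 3/12 × 2/11 = 24/1716 = 2/143.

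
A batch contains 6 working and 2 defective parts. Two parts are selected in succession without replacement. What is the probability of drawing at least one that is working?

P(no working) = 2/8 × 1/7 = 2/56 = 1/28.
P(at least one) = 1 − 1/28 = 27/28.

27/28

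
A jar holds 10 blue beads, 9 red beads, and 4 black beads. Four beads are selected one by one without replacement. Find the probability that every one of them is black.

1/8855

P(every draw is black) = 4/23 × 3/22 × 2/21 × 1/20 = 24/212520 = 1/8855.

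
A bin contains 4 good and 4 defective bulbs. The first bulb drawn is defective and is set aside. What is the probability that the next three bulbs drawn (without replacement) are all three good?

4/35

After the first draw, 4 of the remaining 7 bulbs are good.
P = 4/7 × 3/6 × 2/5 = 24/210 = 4/35.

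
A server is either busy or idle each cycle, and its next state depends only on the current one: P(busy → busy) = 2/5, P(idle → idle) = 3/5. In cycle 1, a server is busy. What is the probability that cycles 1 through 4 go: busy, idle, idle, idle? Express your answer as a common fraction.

27/125

Cycle 1 is given. For each transition, use the conditional probability from the current state:
P(idle | busy) = 3/5; P(idle | idle) = 3/5; P(idle | idle) = 3/5.
P = 3/5 × 3/5 × 3/5 = 27/125.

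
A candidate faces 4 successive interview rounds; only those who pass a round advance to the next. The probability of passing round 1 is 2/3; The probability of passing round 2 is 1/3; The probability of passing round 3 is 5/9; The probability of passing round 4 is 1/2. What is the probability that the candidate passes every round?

Multiplying along the chain,
P = 2/3 × 1/3 × 5/9 × 1/2 = 10/162 = 5/81.

5/81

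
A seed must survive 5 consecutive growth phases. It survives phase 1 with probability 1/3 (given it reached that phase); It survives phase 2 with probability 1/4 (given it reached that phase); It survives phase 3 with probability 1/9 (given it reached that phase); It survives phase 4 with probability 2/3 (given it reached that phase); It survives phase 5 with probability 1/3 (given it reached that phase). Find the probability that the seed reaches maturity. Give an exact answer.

The events are sequential, so multiply the conditional probabilities:
P = 1/3 × 1/4 × 1/9 × 2/3 × 1/3 = 2/972 = 1/486.

1/486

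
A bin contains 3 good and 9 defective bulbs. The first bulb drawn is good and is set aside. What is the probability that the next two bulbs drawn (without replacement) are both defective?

After the first draw, 9 of the remaining 11 bulbs are defective.
P = 9/11 × 8/10 = 72/110 = 36/55.

36/55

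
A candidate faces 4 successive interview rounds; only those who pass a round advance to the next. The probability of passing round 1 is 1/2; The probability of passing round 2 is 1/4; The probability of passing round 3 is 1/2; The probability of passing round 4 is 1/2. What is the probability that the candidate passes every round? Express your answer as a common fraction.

Multiplying along the chain,
P = 1/2 × 1/4 × 1/2 × 1/2 = 1/32.

1/32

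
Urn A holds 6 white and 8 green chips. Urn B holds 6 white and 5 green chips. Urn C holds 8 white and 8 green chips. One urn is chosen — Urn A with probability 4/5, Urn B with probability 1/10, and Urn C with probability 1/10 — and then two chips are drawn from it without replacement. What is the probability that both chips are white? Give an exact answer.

54797/300300

From Urn A: P(both white) = (6/14)(5/13) = 15/91.
From Urn B: P(both white) = (6/11)(5/10) = 3/11.
From Urn C: P(both white) = (8/16)(7/15) = 7/30.
Total probability = (4/5)(15/91) + (1/10)(3/11) + (1/10)(7/30) = 54797/300300.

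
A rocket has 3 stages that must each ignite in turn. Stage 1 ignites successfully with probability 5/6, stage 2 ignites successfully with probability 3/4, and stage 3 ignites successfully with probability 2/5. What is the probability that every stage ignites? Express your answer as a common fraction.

Each stage is reached only if all earlier stages succeed, so
P = 5/6 × 3/4 × 2/5 = 30/120 = 1/4.

1/4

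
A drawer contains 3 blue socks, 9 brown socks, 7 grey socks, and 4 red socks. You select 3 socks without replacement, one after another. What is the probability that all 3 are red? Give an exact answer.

4/1771

P(every draw is red) = 4/23 × 3/22 × 2/21 = 24/10626 = 4/1771.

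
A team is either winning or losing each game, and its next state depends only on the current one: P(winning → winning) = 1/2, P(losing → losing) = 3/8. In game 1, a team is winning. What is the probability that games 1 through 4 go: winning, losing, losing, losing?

9/128

Game 1 is given. For each transition, use the conditional probability from the current state:
P(losing | winning) = 1/2; P(losing | losing) = 3/8; P(losing | losing) = 3/8.
P = 1/2 × 3/8 × 3/8 = 9/128.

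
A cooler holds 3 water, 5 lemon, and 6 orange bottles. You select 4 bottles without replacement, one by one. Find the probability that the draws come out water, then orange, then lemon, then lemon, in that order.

Multiply the probability of each draw given the previous ones:
P = 3/14 × 6/13 × 5/12 × 4/11 = 360/24024 = 15/1001.

15/1001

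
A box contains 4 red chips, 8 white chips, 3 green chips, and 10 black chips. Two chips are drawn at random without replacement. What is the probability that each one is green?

1/100

P = 3/25 × 2/24 = 6/600 = 1/100.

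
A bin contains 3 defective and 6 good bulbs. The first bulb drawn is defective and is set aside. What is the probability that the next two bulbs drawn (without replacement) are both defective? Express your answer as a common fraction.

With the first bulb removed, 2 defective remain out of 8.
P = 2/8 × 1/7 = 2/56 = 1/28.

1/28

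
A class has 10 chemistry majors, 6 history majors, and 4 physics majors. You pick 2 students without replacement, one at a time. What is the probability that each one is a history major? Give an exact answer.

P = 6/20 × 5/19 = 30/380 = 3/38.

3/38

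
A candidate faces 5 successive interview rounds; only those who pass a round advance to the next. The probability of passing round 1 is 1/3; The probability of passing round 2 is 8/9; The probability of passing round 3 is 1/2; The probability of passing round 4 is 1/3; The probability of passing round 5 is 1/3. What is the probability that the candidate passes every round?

The events are sequential, so multiply the conditional probabilities:
P = 1/3 × 8/9 × 1/2 × 1/3 × 1/3 = 8/486 = 4/243.

4/243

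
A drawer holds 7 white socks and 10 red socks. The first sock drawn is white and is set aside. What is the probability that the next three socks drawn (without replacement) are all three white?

1/28

After the first draw, 6 of the remaining 16 socks are white.
P = 6/16 × 5/15 × 4/14 = 120/3360 = 1/28.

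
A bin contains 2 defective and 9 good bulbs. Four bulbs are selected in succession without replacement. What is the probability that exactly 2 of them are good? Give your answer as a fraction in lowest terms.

6/55

One ordering (good drawn first) has probability 9/11 × 8/10 × 2/9 × 1/8 = 144/7920 = 1/55.
There are C(4,2) = 6 such orderings, each equally likely, so P = 6 × 1/55 = 6/55.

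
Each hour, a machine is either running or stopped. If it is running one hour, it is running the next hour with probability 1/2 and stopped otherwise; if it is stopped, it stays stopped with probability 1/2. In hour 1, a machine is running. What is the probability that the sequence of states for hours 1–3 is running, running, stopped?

Hour 1 is given. For each transition, use the conditional probability from the current state:
P(running | running) = 1/2; P(stopped | running) = 1/2.
P = 1/2 × 1/2 = 1/4.

1/4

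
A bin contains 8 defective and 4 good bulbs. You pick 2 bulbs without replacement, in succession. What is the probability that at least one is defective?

10/11

P(no defective) = 4/12 × 3/11 = 12/132 = 1/11.
P(at least one) = 1 − 1/11 = 10/11.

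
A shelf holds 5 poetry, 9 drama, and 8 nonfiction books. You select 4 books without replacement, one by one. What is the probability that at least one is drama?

P(no drama) = 13/22 × 12/21 × 11/20 × 10/19 = 17160/175560 = 13/133.
P(at least one) = 1 − 13/133 = 120/133.

120/133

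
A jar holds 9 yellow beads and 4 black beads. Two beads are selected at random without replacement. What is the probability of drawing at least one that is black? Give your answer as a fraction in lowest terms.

7/13

P(no black) = 9/13 × 8/12 = 72/156 = 6/13.
P(at least one) = 1 − 6/13 = 7/13.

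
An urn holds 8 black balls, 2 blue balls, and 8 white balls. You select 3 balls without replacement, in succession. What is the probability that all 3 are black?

P(all black) = 8/18 × 7/17 × 6/16 = 336/4896 = 7/102.

7/102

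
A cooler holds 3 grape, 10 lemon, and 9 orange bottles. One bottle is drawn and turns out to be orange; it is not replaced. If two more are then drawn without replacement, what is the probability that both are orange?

2/15

With the first bottle removed, 8 orange remain out of 21.
P = 8/21 × 7/20 = 56/420 = 2/15.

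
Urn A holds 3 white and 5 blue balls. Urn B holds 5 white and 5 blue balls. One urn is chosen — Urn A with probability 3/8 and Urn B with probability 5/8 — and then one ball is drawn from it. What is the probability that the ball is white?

From Urn A: P(white) = 3/8.
From Urn B: P(white) = 5/10.
Total probability = (3/8)(3/8) + (5/8)(5/10) = 29/64.

29/64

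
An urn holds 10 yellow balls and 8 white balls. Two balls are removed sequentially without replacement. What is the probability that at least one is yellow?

125/153

P(no yellow) = 8/18 × 7/17 = 56/306 = 28/153.
P(at least one) = 1 − 28/153 = 125/153.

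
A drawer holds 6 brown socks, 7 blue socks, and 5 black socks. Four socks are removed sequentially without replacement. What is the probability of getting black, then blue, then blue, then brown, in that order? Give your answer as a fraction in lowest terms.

Multiply the probability of each draw given the previous ones:
P = 5/18 × 7/17 × 6/16 × 6/15 = 1260/73440 = 7/408.

7/408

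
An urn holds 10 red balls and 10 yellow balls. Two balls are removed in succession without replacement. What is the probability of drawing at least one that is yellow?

P(no yellow) = 10/20 × 9/19 = 90/380 = 9/38.
P(at least one) = 1 − 9/38 = 29/38.

29/38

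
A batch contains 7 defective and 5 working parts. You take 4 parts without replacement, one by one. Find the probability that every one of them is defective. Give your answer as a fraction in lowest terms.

P(all defective) = 7/12 × 6/11 × 5/10 × 4/9 = 840/11880 = 7/99.

7/99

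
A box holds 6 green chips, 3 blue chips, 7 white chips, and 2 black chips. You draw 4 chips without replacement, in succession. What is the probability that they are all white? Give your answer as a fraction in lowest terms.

7/612

P = 7/18 × 6/17 × 5/16 × 4/15 = 840/73440 = 7/612.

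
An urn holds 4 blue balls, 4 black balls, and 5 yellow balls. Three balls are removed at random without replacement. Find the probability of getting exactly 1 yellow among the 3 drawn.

70/143

One ordering (yellow drawn first) has probability 5/13 × 8/12 × 7/11 = 280/1716 = 70/429.
There are C(3,1) = 3 such orderings, each equally likely, so P = 3 × 70/429 = 70/143.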